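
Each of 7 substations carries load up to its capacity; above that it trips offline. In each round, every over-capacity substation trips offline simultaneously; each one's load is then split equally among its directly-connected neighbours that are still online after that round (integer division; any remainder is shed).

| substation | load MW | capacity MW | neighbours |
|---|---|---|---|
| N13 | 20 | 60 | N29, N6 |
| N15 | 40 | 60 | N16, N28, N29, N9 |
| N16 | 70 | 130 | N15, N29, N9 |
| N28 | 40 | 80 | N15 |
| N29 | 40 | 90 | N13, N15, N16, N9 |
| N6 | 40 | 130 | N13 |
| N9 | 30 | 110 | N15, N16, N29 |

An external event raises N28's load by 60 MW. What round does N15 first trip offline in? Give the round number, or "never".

2

Round 1 — N28 at 100 > 80. N28 trips offline.
  N28 sheds 100 MW to N15: 100 each.
    N15: 40+100 = 140 > 60
Round 2 — N15 trips offline.
  N15 sheds 140 MW to N16, N29, N9: 46 each (2 lost).
    N16: 70+46 = 116 ≤ 130
    N29: 40+46 = 86 ≤ 90
    N9: 30+46 = 76 ≤ 110
No further trips.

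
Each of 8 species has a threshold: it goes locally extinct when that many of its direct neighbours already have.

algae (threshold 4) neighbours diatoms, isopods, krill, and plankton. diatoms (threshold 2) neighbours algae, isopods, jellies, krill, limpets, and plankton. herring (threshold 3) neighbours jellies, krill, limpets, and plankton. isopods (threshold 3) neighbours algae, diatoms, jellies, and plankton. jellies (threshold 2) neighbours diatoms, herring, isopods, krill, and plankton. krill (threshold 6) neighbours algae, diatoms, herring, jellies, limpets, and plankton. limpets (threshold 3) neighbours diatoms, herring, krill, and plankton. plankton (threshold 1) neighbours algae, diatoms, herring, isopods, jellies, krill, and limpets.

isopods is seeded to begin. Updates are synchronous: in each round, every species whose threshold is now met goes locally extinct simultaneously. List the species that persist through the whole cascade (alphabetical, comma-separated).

algae, herring, krill, limpets

Round 1 — isopods goes locally extinct (initial).
Round 2 — checking thresholds:
  algae: 1 of 4 neighbours < 4, below threshold.
  diatoms: 1 of 6 neighbours < 2, below threshold.
  jellies: 1 of 5 neighbours < 2, below threshold.
  plankton: 1 of 7 neighbours ≥ 1, goes locally extinct.
Round 3 — checking thresholds:
  algae: 2 of 4 neighbours < 4, below threshold.
  diatoms: 2 of 6 neighbours ≥ 2, goes locally extinct.
  herring: 1 of 4 neighbours < 3, below threshold.
  jellies: 2 of 5 neighbours ≥ 2, goes locally extinct.
  krill: 1 of 6 neighbours < 6, below threshold.
  limpets: 1 of 4 neighbours < 3, below threshold.
Round 4 — no new extinctions; cascade stops.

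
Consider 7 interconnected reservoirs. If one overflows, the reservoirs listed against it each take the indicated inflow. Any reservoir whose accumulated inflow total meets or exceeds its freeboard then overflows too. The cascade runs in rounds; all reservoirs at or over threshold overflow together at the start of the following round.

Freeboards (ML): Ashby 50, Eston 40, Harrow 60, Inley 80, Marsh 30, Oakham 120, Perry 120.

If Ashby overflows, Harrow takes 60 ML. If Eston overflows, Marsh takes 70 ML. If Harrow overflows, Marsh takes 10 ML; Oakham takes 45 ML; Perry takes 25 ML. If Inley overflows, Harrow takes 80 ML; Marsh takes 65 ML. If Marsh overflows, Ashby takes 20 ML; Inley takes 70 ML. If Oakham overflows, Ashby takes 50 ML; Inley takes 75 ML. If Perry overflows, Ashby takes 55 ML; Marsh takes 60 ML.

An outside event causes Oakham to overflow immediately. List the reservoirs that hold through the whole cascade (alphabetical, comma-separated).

Round 1 — Oakham overflows (initial).
  Ashby: +50 → 50 ≥ 50
  Inley: +75 → 75 < 80
Round 2 — Ashby overflows.
  Harrow: +60 → 60 ≥ 60
Round 3 — Harrow overflows.
  Marsh: +10 → 10 < 30
  Perry: +25 → 25 < 120
No further overflows.

Eston, Inley, Marsh, Perry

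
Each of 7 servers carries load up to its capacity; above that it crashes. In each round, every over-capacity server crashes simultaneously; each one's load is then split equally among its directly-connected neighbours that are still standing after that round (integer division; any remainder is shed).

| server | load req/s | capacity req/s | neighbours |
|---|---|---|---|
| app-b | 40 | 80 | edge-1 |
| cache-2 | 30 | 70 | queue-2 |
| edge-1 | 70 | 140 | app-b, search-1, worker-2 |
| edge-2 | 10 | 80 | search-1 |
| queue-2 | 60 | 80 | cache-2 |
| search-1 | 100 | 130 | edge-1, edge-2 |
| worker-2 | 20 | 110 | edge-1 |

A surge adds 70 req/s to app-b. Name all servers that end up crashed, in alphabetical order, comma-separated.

Round 1 — app-b at 110 > 80. app-b crashes.
  app-b sheds 110 req/s to edge-1: 110 each.
    edge-1: 70+110 = 180 > 140
Round 2 — edge-1 crashes.
  edge-1 sheds 180 req/s to search-1, worker-2: 90 each.
    search-1: 100+90 = 190 > 130
    worker-2: 20+90 = 110 ≤ 110
Round 3 — search-1 crashes.
  search-1 sheds 190 req/s to edge-2: 190 each.
    edge-2: 10+190 = 200 > 80
Round 4 — edge-2 crashes.
  edge-2 sheds 200 req/s: no online neighbours, lost.
No further crashes.

app-b, edge-1, edge-2, search-1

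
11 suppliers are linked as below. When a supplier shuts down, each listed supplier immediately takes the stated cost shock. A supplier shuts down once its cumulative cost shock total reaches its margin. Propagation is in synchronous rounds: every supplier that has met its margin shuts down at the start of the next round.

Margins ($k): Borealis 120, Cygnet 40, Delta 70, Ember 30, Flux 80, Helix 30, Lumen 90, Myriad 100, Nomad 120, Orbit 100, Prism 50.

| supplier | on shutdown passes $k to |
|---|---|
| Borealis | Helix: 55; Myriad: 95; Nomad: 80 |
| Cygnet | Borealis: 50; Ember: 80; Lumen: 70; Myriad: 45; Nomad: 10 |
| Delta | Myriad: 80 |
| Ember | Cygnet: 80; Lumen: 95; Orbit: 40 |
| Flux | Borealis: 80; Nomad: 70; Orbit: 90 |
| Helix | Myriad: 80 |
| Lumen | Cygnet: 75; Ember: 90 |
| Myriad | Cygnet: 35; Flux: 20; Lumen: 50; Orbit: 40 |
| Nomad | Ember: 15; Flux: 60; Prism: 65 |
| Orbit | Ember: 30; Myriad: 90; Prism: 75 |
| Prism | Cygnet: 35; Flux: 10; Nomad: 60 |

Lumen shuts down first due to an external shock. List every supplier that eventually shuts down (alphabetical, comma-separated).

Round 1 — Lumen shuts down (initial).
  Cygnet: +75 → 75 ≥ 40
  Ember: +90 → 90 ≥ 30
Round 2 — Cygnet, Ember shut down.
  Borealis: +50 → 50 < 120
  Myriad: +45 → 45 < 100
  Nomad: +10 → 10 < 120
  Orbit: +40 → 40 < 100
No further shutdowns.

Cygnet, Ember, Lumen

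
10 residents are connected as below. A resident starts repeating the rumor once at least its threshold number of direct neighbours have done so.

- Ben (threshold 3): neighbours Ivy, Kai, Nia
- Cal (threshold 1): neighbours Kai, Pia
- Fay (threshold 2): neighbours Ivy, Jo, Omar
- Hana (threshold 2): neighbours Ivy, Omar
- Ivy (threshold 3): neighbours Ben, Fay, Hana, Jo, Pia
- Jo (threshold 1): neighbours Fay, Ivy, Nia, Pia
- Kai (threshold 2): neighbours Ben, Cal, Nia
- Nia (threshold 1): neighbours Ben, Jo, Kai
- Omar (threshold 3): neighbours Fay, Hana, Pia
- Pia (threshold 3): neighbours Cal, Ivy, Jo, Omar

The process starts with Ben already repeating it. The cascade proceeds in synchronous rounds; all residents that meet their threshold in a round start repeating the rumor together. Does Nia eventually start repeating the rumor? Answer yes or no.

Round 1 — Ben starts repeating the rumor (initial).
Round 2 — checking thresholds:
  Ivy: 1 of 5 neighbours < 3, holds.
  Kai: 1 of 3 neighbours < 2, holds.
  Nia: 1 of 3 neighbours ≥ 1, starts repeating the rumor.
Round 3 — checking thresholds:
  Ivy: 1 of 5 neighbours < 3, holds.
  Jo: 1 of 4 neighbours ≥ 1, starts repeating the rumor.
  Kai: 2 of 3 neighbours ≥ 2, starts repeating the rumor.
Round 4 — checking thresholds:
  Cal: 1 of 2 neighbours ≥ 1, starts repeating the rumor.
  Fay: 1 of 3 neighbours < 2, holds.
  Ivy: 2 of 5 neighbours < 3, holds.
  Pia: 1 of 4 neighbours < 3, holds.
Round 5 — no new spreads; cascade stops.

yes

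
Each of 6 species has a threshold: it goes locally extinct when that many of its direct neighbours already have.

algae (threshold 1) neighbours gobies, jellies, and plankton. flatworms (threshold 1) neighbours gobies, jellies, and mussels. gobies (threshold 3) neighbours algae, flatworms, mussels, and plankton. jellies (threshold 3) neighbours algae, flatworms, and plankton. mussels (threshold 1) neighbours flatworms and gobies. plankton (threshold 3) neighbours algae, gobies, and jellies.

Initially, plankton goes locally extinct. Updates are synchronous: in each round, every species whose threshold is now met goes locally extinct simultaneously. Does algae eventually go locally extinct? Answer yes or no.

yes

Round 1 — plankton goes locally extinct (initial).
Round 2 — checking thresholds:
  algae: 1 of 3 neighbours ≥ 1, goes locally extinct.
  gobies: 1 of 4 neighbours < 3, not yet.
  jellies: 1 of 3 neighbours < 3, not yet.
Round 3 — no new extinctions; cascade stops.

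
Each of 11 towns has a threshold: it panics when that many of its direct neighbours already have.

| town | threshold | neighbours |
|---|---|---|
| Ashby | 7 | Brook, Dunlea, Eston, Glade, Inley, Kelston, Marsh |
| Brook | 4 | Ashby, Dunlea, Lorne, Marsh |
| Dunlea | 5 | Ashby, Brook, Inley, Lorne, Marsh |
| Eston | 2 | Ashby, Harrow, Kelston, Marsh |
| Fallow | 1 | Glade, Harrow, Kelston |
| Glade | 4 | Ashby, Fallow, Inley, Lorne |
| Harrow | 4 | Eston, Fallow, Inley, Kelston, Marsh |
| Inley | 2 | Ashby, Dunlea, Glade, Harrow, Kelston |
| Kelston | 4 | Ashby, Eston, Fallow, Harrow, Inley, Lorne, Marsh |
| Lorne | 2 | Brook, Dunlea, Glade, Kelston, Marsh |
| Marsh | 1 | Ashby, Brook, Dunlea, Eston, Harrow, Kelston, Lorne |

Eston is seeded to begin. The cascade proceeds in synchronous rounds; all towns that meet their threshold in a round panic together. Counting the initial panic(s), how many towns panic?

2

Round 1 — Eston panics (initial).
Round 2 — checking thresholds:
  Ashby: 1 of 7 neighbours < 7, holds.
  Harrow: 1 of 5 neighbours < 4, holds.
  Kelston: 1 of 7 neighbours < 4, holds.
  Marsh: 1 of 7 neighbours ≥ 1, panics.
Round 3 — no new panics; cascade stops.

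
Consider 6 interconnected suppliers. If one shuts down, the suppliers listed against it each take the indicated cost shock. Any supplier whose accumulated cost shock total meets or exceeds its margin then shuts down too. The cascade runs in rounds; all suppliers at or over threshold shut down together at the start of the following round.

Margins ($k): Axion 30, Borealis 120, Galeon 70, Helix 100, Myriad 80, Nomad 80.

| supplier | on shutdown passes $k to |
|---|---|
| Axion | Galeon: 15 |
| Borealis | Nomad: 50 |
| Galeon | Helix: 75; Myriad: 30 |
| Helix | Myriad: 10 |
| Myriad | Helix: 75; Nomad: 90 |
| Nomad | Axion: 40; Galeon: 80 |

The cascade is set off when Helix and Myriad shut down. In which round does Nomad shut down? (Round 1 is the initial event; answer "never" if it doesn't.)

2

Round 1 — Helix, Myriad shut down (initial).
  Nomad: +90 → 90 ≥ 80
Round 2 — Nomad shuts down.
  Axion: +40 → 40 ≥ 30
  Galeon: +80 → 80 ≥ 70
Round 3 — Axion, Galeon shut down.
No further shutdowns.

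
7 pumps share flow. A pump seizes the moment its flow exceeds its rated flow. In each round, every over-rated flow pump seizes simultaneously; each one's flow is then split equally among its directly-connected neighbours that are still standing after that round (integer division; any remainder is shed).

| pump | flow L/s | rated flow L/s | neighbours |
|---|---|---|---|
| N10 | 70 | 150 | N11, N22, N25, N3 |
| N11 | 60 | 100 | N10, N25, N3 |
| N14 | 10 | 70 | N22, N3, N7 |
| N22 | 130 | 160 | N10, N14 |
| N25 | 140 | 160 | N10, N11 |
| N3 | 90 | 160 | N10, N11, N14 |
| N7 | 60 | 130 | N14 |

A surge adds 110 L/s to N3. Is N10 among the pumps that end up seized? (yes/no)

yes

Round 1 — N3 at 200 > 160. N3 seizes.
  N3 sheds 200 L/s to N10, N11, N14: 66 each (2 lost).
    N10: 70+66 = 136 ≤ 150
    N11: 60+66 = 126 > 100
    N14: 10+66 = 76 > 70
Round 2 — N11, N14 seize.
  N11 sheds 126 L/s to N10, N25: 63 each.
    N10: 136+63 = 199 > 150
    N25: 140+63 = 203 > 160
  N14 sheds 76 L/s to N22, N7: 38 each.
    N22: 130+38 = 168 > 160
    N7: 60+38 = 98 ≤ 130
Round 3 — N10, N22, N25 seize.
  N10 sheds 199 L/s: no online neighbours, lost.
  N22 sheds 168 L/s: no online neighbours, lost.
  N25 sheds 203 L/s: no online neighbours, lost.
No further seizures.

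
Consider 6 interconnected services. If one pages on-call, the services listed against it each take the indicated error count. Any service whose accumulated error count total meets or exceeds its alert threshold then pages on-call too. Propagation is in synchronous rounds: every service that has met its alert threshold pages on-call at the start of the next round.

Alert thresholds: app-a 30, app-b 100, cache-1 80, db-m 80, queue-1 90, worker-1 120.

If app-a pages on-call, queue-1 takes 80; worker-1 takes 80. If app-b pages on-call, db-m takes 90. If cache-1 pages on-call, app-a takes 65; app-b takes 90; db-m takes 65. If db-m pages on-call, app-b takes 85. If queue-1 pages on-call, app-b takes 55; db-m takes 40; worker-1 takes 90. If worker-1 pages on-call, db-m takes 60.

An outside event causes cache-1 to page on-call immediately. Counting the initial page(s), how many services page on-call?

Round 1 — cache-1 pages on-call (initial).
  app-a: +65 → 65 ≥ 30
  app-b: +90 → 90 < 100
  db-m: +65 → 65 < 80
Round 2 — app-a pages on-call.
  queue-1: +80 → 80 < 90
  worker-1: +80 → 80 < 120
No further pages.

2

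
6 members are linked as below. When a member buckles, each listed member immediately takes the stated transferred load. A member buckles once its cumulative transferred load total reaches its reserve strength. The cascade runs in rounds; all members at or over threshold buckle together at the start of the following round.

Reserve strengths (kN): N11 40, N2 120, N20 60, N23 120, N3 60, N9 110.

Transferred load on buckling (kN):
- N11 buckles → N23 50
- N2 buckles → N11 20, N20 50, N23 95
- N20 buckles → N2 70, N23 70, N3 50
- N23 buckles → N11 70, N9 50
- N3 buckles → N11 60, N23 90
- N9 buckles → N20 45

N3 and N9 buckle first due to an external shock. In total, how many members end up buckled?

4

Round 1 — N3, N9 buckle (initial).
  N11: +60 → 60 ≥ 40
  N20: +45 → 45 < 60
  N23: +90 → 90 < 120
Round 2 — N11 buckles.
  N23: +50 → 140 ≥ 120
Round 3 — N23 buckles.
No further bucklings.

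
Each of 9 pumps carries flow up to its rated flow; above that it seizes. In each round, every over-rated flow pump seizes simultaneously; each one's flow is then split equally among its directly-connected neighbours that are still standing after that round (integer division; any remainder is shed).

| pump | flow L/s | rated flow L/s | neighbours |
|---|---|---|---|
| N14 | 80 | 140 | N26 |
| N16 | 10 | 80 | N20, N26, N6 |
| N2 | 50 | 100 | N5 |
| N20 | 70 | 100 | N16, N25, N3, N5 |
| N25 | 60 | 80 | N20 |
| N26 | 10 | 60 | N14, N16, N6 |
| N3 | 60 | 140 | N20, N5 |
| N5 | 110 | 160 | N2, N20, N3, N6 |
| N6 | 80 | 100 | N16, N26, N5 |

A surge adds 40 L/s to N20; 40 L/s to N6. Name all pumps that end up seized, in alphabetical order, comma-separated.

Round 1 — N20 at 110 > 100; N6 at 120 > 100. N20, N6 seize.
  N20 sheds 110 L/s to N16, N25, N3, N5: 27 each (2 lost).
    N16: 10+27 = 37 ≤ 80
    N25: 60+27 = 87 > 80
    N3: 60+27 = 87 ≤ 140
    N5: 110+27 = 137 ≤ 160
  N6 sheds 120 L/s to N16, N26, N5: 40 each.
    N16: 37+40 = 77 ≤ 80
    N26: 10+40 = 50 ≤ 60
    N5: 137+40 = 177 > 160
Round 2 — N25, N5 seize.
  N25 sheds 87 L/s: no online neighbours, lost.
  N5 sheds 177 L/s to N2, N3: 88 each (1 lost).
    N2: 50+88 = 138 > 100
    N3: 87+88 = 175 > 140
Round 3 — N2, N3 seize.
  N2 sheds 138 L/s: no online neighbours, lost.
  N3 sheds 175 L/s: no online neighbours, lost.
No further seizures.

N2, N20, N25, N3, N5, N6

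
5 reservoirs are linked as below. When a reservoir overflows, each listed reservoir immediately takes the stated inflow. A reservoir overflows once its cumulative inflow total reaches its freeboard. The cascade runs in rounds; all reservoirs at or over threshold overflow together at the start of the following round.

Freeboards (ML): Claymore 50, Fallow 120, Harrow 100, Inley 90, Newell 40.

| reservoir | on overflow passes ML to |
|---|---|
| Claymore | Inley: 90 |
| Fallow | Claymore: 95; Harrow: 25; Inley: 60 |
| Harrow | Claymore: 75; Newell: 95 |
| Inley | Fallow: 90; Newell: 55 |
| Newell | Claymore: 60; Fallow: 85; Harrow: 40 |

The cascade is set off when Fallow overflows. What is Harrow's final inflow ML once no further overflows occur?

Round 1 — Fallow overflows (initial).
  Claymore: +95 → 95 ≥ 50
  Harrow: +25 → 25 < 100
  Inley: +60 → 60 < 90
Round 2 — Claymore overflows.
  Inley: +90 → 150 ≥ 90
Round 3 — Inley overflows.
  Newell: +55 → 55 ≥ 40
Round 4 — Newell overflows.
  Harrow: +40 → 65 < 100
No further overflows.

65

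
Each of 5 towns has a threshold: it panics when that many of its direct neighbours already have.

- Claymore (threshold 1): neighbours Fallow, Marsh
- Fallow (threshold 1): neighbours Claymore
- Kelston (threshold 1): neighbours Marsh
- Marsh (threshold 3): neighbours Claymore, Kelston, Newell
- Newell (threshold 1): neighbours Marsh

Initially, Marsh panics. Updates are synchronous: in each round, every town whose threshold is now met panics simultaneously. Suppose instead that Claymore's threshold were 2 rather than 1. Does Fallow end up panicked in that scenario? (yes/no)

With Claymore's threshold at 2:
Round 1 — Marsh panics (initial).
Round 2 — checking thresholds:
  Claymore: 1 of 2 neighbours < 2, below threshold.
  Kelston: 1 of 1 neighbours ≥ 1, panics.
  Newell: 1 of 1 neighbours ≥ 1, panics.
Round 3 — no new panics; cascade stops.

no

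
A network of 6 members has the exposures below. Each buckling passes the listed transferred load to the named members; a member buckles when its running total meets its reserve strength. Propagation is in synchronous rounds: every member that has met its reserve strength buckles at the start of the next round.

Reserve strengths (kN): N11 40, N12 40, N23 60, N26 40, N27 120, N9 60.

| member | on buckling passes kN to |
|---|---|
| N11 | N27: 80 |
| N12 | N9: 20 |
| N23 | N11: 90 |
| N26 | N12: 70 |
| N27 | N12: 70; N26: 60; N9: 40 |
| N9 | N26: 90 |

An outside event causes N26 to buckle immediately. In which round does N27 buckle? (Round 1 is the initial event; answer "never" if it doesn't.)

never

Round 1 — N26 buckles (initial).
  N12: +70 → 70 ≥ 40
Round 2 — N12 buckles.
  N9: +20 → 20 < 60
No further bucklings.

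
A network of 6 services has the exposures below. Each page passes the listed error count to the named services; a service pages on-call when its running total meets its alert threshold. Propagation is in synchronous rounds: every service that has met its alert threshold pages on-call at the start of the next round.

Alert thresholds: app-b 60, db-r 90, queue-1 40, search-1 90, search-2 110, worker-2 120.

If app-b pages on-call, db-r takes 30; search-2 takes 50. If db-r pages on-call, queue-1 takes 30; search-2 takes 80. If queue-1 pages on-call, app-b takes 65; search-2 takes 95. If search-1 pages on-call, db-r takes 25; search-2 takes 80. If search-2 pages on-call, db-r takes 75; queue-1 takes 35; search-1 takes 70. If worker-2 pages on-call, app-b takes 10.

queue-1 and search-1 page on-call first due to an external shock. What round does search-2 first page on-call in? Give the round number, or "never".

2

Round 1 — queue-1, search-1 page on-call (initial).
  app-b: +65 → 65 ≥ 60
  db-r: +25 → 25 < 90
  search-2: +95+80 → 175 ≥ 110
Round 2 — app-b, search-2 page on-call.
  db-r: +30+75 → 130 ≥ 90
Round 3 — db-r pages on-call.
No further pages.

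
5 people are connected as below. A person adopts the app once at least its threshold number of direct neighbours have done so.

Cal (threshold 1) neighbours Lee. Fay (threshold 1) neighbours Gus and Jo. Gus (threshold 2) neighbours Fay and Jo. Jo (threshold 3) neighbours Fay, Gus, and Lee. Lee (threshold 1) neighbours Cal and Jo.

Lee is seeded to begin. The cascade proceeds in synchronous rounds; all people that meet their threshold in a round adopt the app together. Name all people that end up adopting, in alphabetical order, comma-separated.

Round 1 — Lee adopts the app (initial).
Round 2 — checking thresholds:
  Cal: 1 of 1 neighbours ≥ 1, adopts the app.
  Jo: 1 of 3 neighbours < 3, not yet.
Round 3 — no new adoptions; cascade stops.

Cal, Lee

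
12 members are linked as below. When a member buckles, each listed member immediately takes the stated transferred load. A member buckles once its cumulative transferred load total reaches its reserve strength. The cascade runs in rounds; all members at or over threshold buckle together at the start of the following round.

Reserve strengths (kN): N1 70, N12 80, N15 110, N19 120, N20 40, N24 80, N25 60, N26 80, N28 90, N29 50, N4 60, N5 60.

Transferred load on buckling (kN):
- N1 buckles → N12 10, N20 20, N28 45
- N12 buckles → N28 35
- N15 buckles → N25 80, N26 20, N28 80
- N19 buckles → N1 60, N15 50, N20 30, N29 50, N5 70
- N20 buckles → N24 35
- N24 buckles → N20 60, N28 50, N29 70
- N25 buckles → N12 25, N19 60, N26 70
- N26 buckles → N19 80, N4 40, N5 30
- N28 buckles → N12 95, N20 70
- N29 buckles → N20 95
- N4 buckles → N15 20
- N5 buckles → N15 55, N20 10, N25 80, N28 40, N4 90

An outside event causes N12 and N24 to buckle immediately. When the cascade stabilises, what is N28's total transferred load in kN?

Round 1 — N12, N24 buckle (initial).
  N20: +60 → 60 ≥ 40
  N28: +35+50 → 85 < 90
  N29: +70 → 70 ≥ 50
Round 2 — N20, N29 buckle.
No further bucklings.

85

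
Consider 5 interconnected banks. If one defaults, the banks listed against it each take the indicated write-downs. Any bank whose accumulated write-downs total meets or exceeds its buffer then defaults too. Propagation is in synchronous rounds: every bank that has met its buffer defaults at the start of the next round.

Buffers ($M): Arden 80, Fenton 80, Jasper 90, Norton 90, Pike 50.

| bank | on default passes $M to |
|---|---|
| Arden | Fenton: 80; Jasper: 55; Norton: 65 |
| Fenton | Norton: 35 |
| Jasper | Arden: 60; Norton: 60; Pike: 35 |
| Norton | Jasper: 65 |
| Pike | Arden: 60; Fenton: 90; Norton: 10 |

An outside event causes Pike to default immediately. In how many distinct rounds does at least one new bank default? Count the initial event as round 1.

Round 1 — Pike defaults (initial).
  Arden: +60 → 60 < 80
  Fenton: +90 → 90 ≥ 80
  Norton: +10 → 10 < 90
Round 2 — Fenton defaults.
  Norton: +35 → 45 < 90
No further defaults.

2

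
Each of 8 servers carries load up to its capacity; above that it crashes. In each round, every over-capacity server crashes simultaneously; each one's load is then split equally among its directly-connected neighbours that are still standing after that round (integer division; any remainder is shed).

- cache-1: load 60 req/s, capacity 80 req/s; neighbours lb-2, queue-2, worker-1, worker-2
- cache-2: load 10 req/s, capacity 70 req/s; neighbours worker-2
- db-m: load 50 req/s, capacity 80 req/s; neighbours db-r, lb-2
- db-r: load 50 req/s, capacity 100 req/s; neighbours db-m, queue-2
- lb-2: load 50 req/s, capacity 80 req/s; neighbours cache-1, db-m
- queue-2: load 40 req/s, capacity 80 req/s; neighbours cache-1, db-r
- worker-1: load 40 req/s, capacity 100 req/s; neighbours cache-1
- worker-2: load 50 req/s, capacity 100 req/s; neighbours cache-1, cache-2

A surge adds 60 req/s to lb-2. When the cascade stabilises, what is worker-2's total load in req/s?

88

Round 1 — lb-2 at 110 > 80. lb-2 crashes.
  lb-2 sheds 110 req/s to cache-1, db-m: 55 each.
    cache-1: 60+55 = 115 > 80
    db-m: 50+55 = 105 > 80
Round 2 — cache-1, db-m crash.
  cache-1 sheds 115 req/s to queue-2, worker-1, worker-2: 38 each (1 lost).
    queue-2: 40+38 = 78 ≤ 80
    worker-1: 40+38 = 78 ≤ 100
    worker-2: 50+38 = 88 ≤ 100
  db-m sheds 105 req/s to db-r: 105 each.
    db-r: 50+105 = 155 > 100
Round 3 — db-r crashes.
  db-r sheds 155 req/s to queue-2: 155 each.
    queue-2: 78+155 = 233 > 80
Round 4 — queue-2 crashes.
  queue-2 sheds 233 req/s: no online neighbours, lost.
No further crashes.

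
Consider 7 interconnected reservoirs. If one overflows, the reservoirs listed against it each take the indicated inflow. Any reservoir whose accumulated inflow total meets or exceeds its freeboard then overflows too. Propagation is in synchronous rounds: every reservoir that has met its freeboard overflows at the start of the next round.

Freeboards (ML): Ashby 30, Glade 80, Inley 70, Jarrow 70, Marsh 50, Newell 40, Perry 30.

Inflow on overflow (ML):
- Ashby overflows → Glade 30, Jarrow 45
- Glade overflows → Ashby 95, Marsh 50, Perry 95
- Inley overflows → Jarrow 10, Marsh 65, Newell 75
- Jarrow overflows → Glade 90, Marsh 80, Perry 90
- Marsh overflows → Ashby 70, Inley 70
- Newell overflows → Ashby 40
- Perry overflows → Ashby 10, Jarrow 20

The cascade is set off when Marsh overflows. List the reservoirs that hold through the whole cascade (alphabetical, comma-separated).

Glade, Jarrow, Perry

Round 1 — Marsh overflows (initial).
  Ashby: +70 → 70 ≥ 30
  Inley: +70 → 70 ≥ 70
Round 2 — Ashby, Inley overflow.
  Glade: +30 → 30 < 80
  Jarrow: +45+10 → 55 < 70
  Newell: +75 → 75 ≥ 40
Round 3 — Newell overflows.
No further overflows.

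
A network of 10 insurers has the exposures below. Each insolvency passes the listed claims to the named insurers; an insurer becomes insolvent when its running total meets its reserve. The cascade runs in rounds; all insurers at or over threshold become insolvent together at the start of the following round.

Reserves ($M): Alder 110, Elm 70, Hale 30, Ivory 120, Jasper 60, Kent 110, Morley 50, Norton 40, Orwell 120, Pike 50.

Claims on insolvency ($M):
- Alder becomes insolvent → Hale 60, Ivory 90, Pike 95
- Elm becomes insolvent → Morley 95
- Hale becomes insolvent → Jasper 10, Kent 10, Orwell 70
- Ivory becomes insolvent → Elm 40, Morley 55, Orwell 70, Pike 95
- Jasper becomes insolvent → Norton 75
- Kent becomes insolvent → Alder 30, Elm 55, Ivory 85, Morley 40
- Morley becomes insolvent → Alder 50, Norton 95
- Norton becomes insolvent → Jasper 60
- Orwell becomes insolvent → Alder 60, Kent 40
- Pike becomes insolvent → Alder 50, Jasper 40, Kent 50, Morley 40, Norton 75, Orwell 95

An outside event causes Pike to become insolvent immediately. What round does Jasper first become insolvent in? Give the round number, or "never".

Round 1 — Pike becomes insolvent (initial).
  Alder: +50 → 50 < 110
  Jasper: +40 → 40 < 60
  Kent: +50 → 50 < 110
  Morley: +40 → 40 < 50
  Norton: +75 → 75 ≥ 40
  Orwell: +95 → 95 < 120
Round 2 — Norton becomes insolvent.
  Jasper: +60 → 100 ≥ 60
Round 3 — Jasper becomes insolvent.
No further insolvencies.

3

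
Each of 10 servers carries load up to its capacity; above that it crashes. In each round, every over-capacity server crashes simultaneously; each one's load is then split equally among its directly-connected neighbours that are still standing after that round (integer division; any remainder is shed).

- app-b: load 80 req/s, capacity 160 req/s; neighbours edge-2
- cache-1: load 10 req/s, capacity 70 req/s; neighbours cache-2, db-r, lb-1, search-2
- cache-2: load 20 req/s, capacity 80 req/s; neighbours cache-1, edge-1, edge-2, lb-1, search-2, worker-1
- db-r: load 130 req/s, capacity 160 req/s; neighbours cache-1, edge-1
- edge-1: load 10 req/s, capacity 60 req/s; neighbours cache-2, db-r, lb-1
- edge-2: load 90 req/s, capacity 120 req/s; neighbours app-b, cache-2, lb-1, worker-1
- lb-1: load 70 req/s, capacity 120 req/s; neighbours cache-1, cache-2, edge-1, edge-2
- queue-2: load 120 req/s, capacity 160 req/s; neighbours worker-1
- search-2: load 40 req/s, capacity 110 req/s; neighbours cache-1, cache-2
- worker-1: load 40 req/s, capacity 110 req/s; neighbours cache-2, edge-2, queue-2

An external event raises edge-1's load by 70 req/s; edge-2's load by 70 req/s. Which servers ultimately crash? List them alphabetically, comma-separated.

cache-1, cache-2, db-r, edge-1, edge-2, lb-1, search-2

Round 1 — edge-1 at 80 > 60; edge-2 at 160 > 120. edge-1, edge-2 crash.
  edge-1 sheds 80 req/s to cache-2, db-r, lb-1: 26 each (2 lost).
    cache-2: 20+26 = 46 ≤ 80
    db-r: 130+26 = 156 ≤ 160
    lb-1: 70+26 = 96 ≤ 120
  edge-2 sheds 160 req/s to app-b, cache-2, lb-1, worker-1: 40 each.
    app-b: 80+40 = 120 ≤ 160
    cache-2: 46+40 = 86 > 80
    lb-1: 96+40 = 136 > 120
    worker-1: 40+40 = 80 ≤ 110
Round 2 — cache-2, lb-1 crash.
  cache-2 sheds 86 req/s to cache-1, search-2, worker-1: 28 each (2 lost).
    cache-1: 10+28 = 38 ≤ 70
    search-2: 40+28 = 68 ≤ 110
    worker-1: 80+28 = 108 ≤ 110
  lb-1 sheds 136 req/s to cache-1: 136 each.
    cache-1: 38+136 = 174 > 70
Round 3 — cache-1 crashes.
  cache-1 sheds 174 req/s to db-r, search-2: 87 each.
    db-r: 156+87 = 243 > 160
    search-2: 68+87 = 155 > 110
Round 4 — db-r, search-2 crash.
  db-r sheds 243 req/s: no online neighbours, lost.
  search-2 sheds 155 req/s: no online neighbours, lost.
No further crashes.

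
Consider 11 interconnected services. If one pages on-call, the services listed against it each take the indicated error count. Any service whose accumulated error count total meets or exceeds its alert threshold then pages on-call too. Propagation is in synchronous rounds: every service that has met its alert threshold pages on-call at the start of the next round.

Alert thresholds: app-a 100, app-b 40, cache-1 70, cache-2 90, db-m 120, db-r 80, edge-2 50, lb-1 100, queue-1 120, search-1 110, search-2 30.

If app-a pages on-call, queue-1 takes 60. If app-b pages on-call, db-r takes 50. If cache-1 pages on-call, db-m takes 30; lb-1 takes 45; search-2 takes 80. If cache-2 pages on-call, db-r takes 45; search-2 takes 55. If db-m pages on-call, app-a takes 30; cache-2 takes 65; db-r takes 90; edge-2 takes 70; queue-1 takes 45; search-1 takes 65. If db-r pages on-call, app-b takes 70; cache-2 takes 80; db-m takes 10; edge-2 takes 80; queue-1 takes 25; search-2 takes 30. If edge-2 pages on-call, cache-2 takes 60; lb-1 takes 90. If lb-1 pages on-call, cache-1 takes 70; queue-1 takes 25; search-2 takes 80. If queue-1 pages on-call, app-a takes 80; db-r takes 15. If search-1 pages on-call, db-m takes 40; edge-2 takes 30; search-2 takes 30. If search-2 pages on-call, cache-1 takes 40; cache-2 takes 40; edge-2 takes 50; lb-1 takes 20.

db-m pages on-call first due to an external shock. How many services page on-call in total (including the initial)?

Round 1 — db-m pages on-call (initial).
  app-a: +30 → 30 < 100
  cache-2: +65 → 65 < 90
  db-r: +90 → 90 ≥ 80
  edge-2: +70 → 70 ≥ 50
  queue-1: +45 → 45 < 120
  search-1: +65 → 65 < 110
Round 2 — db-r, edge-2 page on-call.
  app-b: +70 → 70 ≥ 40
  cache-2: +80+60 → 205 ≥ 90
  lb-1: +90 → 90 < 100
  queue-1: +25 → 70 < 120
  search-2: +30 → 30 ≥ 30
Round 3 — app-b, cache-2, search-2 page on-call.
  cache-1: +40 → 40 < 70
  lb-1: +20 → 110 ≥ 100
Round 4 — lb-1 pages on-call.
  cache-1: +70 → 110 ≥ 70
  queue-1: +25 → 95 < 120
Round 5 — cache-1 pages on-call.
No further pages.

8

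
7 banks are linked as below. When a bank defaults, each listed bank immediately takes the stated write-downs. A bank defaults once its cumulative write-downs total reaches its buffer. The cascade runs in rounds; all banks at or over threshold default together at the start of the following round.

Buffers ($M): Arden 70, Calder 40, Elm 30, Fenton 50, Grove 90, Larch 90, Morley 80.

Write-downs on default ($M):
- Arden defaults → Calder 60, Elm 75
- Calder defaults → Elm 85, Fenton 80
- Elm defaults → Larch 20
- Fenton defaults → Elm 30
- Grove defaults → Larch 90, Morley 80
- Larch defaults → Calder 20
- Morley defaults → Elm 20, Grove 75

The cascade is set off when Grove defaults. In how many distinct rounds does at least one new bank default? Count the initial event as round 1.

Round 1 — Grove defaults (initial).
  Larch: +90 → 90 ≥ 90
  Morley: +80 → 80 ≥ 80
Round 2 — Larch, Morley default.
  Calder: +20 → 20 < 40
  Elm: +20 → 20 < 30
No further defaults.

2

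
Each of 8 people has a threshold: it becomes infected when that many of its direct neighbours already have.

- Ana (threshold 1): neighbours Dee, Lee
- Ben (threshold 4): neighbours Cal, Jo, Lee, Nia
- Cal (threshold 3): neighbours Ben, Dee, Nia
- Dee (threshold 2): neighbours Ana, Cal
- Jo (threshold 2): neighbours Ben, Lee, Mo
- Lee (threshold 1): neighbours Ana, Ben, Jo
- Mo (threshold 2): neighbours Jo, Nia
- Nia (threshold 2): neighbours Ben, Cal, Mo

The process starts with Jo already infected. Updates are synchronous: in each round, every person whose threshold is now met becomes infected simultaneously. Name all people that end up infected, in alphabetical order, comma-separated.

Round 1 — Jo becomes infected (initial).
Round 2 — checking thresholds:
  Ben: 1 of 4 neighbours < 4, not yet.
  Lee: 1 of 3 neighbours ≥ 1, becomes infected.
  Mo: 1 of 2 neighbours < 2, not yet.
Round 3 — checking thresholds:
  Ana: 1 of 2 neighbours ≥ 1, becomes infected.
  Ben: 2 of 4 neighbours < 4, not yet.
  Mo: 1 of 2 neighbours < 2, not yet.
Round 4 — no new infections; cascade stops.

Ana, Jo, Lee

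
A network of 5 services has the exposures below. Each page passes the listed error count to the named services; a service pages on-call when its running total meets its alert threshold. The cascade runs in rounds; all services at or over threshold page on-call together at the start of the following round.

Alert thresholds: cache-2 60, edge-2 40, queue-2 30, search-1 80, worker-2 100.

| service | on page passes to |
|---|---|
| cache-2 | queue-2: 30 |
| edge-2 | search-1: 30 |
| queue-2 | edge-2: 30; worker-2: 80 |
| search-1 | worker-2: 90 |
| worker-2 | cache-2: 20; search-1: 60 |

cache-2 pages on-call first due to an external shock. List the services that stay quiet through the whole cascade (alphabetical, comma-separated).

edge-2, search-1, worker-2

Round 1 — cache-2 pages on-call (initial).
  queue-2: +30 → 30 ≥ 30
Round 2 — queue-2 pages on-call.
  edge-2: +30 → 30 < 40
  worker-2: +80 → 80 < 100
No further pages.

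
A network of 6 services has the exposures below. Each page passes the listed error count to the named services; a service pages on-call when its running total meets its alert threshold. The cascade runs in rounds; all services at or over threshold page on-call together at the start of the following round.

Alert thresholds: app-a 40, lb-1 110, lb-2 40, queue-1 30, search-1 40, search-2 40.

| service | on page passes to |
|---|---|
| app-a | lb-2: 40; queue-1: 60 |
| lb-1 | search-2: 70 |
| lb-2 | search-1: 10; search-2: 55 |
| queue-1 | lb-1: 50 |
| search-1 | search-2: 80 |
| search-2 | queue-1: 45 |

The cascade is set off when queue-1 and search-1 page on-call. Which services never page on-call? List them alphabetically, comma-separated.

app-a, lb-1, lb-2

Round 1 — queue-1, search-1 page on-call (initial).
  lb-1: +50 → 50 < 110
  search-2: +80 → 80 ≥ 40
Round 2 — search-2 pages on-call.
No further pages.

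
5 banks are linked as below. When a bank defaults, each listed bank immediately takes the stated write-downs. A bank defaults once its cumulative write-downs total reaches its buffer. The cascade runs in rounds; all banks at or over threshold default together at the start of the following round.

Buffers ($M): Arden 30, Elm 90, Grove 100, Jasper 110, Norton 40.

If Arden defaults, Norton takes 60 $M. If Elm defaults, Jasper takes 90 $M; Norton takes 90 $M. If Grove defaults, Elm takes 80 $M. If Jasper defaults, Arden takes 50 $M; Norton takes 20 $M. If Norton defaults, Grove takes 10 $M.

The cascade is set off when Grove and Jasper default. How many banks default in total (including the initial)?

Round 1 — Grove, Jasper default (initial).
  Arden: +50 → 50 ≥ 30
  Elm: +80 → 80 < 90
  Norton: +20 → 20 < 40
Round 2 — Arden defaults.
  Norton: +60 → 80 ≥ 40
Round 3 — Norton defaults.
No further defaults.

4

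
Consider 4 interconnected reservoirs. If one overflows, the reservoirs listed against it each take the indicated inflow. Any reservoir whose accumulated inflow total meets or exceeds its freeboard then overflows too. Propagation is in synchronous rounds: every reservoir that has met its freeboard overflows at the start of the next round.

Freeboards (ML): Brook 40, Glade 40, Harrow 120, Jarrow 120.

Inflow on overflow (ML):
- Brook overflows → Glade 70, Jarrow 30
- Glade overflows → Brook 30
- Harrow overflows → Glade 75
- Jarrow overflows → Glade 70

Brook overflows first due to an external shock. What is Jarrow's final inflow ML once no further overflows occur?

30

Round 1 — Brook overflows (initial).
  Glade: +70 → 70 ≥ 40
  Jarrow: +30 → 30 < 120
Round 2 — Glade overflows.
No further overflows.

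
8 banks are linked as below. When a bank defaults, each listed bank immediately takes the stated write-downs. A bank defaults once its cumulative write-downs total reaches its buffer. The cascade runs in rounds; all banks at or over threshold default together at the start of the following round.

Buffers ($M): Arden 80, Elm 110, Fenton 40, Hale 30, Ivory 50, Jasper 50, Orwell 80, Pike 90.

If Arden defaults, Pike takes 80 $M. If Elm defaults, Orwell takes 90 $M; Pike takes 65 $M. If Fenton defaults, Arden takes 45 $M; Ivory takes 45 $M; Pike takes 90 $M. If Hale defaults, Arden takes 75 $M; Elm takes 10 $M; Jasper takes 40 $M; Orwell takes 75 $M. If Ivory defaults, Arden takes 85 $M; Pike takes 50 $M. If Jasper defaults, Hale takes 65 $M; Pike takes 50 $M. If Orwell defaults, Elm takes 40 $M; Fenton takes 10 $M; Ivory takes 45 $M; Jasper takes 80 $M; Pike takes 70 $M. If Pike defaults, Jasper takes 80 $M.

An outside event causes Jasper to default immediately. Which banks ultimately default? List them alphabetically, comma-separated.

Hale, Jasper

Round 1 — Jasper defaults (initial).
  Hale: +65 → 65 ≥ 30
  Pike: +50 → 50 < 90
Round 2 — Hale defaults.
  Arden: +75 → 75 < 80
  Elm: +10 → 10 < 110
  Orwell: +75 → 75 < 80
No further defaults.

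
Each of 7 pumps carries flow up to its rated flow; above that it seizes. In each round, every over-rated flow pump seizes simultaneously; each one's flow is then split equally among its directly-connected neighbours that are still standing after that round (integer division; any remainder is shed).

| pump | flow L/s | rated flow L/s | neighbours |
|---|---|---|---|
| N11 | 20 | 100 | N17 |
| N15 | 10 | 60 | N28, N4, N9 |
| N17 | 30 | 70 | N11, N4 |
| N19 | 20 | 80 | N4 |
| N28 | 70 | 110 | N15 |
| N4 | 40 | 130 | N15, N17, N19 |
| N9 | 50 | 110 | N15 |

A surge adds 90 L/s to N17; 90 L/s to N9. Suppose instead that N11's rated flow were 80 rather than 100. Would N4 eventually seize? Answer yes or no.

With N11's rated flow at 80:
Round 1 — N17 at 120 > 70; N9 at 140 > 110. N17, N9 seize.
  N17 sheds 120 L/s to N11, N4: 60 each.
    N11: 20+60 = 80 ≤ 80
    N4: 40+60 = 100 ≤ 130
  N9 sheds 140 L/s to N15: 140 each.
    N15: 10+140 = 150 > 60
Round 2 — N15 seizes.
  N15 sheds 150 L/s to N28, N4: 75 each.
    N28: 70+75 = 145 > 110
    N4: 100+75 = 175 > 130
Round 3 — N28, N4 seize.
  N28 sheds 145 L/s: no online neighbours, lost.
  N4 sheds 175 L/s to N19: 175 each.
    N19: 20+175 = 195 > 80
Round 4 — N19 seizes.
  N19 sheds 195 L/s: no online neighbours, lost.
No further seizures.

yes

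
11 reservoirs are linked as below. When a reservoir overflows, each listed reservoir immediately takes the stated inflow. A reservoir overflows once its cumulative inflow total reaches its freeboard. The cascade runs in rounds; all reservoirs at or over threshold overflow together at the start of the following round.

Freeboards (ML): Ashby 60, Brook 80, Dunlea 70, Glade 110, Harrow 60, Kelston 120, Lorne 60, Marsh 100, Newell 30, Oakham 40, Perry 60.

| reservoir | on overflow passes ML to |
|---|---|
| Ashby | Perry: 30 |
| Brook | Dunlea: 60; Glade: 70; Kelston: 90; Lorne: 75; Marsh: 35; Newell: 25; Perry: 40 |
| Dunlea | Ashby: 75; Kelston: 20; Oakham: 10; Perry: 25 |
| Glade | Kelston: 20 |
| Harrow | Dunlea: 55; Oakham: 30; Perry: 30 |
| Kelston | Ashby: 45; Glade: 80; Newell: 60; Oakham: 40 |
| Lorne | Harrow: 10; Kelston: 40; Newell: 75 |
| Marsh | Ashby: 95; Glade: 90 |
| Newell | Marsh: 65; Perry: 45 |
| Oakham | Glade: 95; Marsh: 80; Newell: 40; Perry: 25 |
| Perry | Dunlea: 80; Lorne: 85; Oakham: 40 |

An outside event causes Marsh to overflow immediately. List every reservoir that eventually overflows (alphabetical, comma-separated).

Round 1 — Marsh overflows (initial).
  Ashby: +95 → 95 ≥ 60
  Glade: +90 → 90 < 110
Round 2 — Ashby overflows.
  Perry: +30 → 30 < 60
No further overflows.

Ashby, Marsh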